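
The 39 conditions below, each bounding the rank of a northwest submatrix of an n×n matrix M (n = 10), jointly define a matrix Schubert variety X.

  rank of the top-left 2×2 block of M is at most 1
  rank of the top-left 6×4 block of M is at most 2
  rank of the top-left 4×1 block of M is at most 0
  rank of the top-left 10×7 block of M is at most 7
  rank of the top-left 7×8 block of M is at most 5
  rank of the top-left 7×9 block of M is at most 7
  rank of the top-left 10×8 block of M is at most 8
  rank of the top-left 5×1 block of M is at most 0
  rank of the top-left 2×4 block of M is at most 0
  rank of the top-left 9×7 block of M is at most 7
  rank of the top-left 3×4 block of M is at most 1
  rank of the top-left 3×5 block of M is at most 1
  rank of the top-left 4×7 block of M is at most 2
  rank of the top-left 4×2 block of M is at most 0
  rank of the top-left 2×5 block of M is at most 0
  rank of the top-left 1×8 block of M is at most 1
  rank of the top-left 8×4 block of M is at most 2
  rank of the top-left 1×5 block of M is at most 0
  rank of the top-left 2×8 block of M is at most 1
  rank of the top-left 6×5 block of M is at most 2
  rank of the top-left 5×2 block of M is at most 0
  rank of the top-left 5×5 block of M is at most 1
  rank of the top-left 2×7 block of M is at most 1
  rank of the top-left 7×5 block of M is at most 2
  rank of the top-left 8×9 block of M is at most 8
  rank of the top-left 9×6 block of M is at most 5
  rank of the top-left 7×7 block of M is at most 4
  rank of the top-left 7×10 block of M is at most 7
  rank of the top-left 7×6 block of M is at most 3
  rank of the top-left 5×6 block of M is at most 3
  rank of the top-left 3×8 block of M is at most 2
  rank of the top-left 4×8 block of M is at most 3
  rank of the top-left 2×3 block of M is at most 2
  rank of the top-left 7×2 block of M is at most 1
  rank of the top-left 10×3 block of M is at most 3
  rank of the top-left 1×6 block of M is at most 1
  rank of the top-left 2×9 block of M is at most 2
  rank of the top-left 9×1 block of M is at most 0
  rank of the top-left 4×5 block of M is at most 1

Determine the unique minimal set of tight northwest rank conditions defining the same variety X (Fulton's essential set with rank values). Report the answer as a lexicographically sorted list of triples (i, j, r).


Rank table r_w(10×10) implied by the 39 constraints:

  i=1: 0  0  0  0  0  1  1  1  1  1
  i=2: 0  0  0  0  0  1  1  1  2  2
  i=3: 0  0  1  1  1  2  2  2  3  3
  i=4: 0  0  1  1  1  2  2  3  4  4
  i=5: 0  0  1  1  1  2  3  4  5  5
  i=6: 0  1  2  2  2  3  4  5  6  6
  i=7: 0  1  2  2  2  3  4  5  6  7
  i=8: 0  1  2  2  3  4  5  6  7  8
  i=9: 0  1  2  3  4  5  6  7  8  9
  i=10: 1  2  3  4  5  6  7  8  9  10

hence w(1..10) = (6, 9, 3, 8, 7, 2, 10, 5, 4, 1).

ℓ(w)=30; the 8 essential cells (i,j,r):

[(2, 5, 0), (2, 8, 1), (4, 7, 2), (5, 2, 0), (5, 5, 1), (7, 5, 2), (8, 4, 2), (9, 1, 0)]


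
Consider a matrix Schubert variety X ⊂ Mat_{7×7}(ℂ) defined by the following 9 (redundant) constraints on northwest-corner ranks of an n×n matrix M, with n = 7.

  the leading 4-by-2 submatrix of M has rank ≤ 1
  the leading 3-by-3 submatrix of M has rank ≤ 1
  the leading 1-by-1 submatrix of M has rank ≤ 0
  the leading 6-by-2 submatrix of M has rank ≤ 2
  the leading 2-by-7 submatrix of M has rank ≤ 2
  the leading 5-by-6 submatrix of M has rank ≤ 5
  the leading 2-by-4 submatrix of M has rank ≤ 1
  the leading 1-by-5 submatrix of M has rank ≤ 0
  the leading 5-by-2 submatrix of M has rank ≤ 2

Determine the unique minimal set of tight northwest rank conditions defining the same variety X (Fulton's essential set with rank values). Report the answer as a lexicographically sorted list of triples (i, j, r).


Propagating the 9 rank bounds to every northwest block:

  0 0 0 0 0 1 1
  1 1 1 1 1 2 2
  1 1 1 2 2 3 3
  1 1 2 3 3 4 4
  1 2 3 4 4 5 5
  1 2 3 4 5 6 6
  1 2 3 4 5 6 7

so w = (6, 1, 4, 3, 2, 5, 7).

Fulton essential set (3 of the 8 Rothe cells):

[(1, 5, 0), (3, 3, 1), (4, 2, 1)]


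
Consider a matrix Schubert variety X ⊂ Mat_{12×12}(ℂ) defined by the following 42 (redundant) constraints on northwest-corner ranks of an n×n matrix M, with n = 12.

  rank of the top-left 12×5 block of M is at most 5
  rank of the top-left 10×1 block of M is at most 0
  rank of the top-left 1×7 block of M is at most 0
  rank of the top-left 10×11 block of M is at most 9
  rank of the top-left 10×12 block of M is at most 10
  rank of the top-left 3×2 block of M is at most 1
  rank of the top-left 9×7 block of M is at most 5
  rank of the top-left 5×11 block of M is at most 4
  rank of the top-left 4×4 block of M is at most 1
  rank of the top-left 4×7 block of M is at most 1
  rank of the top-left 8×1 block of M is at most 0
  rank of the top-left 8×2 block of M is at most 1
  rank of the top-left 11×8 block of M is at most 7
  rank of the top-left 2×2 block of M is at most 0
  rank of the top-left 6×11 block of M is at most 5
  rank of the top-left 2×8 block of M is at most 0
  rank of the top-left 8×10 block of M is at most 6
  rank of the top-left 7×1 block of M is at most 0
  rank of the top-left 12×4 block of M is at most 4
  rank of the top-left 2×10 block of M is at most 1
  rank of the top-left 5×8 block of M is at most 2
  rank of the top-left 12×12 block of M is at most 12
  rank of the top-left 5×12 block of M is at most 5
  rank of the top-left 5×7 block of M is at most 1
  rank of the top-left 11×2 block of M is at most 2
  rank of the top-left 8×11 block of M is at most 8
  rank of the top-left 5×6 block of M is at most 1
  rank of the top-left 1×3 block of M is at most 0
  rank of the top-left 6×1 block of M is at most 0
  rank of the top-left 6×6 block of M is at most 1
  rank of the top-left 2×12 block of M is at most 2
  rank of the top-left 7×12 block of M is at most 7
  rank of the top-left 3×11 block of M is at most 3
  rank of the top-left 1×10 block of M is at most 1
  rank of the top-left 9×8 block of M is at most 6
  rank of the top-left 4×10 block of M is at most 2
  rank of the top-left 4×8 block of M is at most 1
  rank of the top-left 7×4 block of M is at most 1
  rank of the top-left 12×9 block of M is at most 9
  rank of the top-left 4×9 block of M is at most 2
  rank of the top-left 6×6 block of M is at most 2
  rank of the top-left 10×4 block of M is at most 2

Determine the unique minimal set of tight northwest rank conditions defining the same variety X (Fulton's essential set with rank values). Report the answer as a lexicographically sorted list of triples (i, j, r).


Propagating the 42 rank bounds to every northwest block:

  R[1]: 0 | 0 | 0 | 0 | 0 | 0 | 0 | 0 | 1 | 1 | 1 | 1
  R[2]: 0 | 0 | 0 | 0 | 0 | 0 | 0 | 0 | 1 | 1 | 2 | 2
  R[3]: 0 | 1 | 1 | 1 | 1 | 1 | 1 | 1 | 2 | 2 | 3 | 3
  R[4]: 0 | 1 | 1 | 1 | 1 | 1 | 1 | 1 | 2 | 2 | 3 | 4
  R[5]: 0 | 1 | 1 | 1 | 1 | 1 | 1 | 2 | 3 | 3 | 4 | 5
  R[6]: 0 | 1 | 1 | 1 | 1 | 1 | 2 | 3 | 4 | 4 | 5 | 6
  R[7]: 0 | 1 | 1 | 1 | 2 | 2 | 3 | 4 | 5 | 5 | 6 | 7
  R[8]: 0 | 1 | 2 | 2 | 3 | 3 | 4 | 5 | 6 | 6 | 7 | 8
  R[9]: 0 | 1 | 2 | 2 | 3 | 4 | 5 | 6 | 7 | 7 | 8 | 9
  R[10]: 0 | 1 | 2 | 2 | 3 | 4 | 5 | 6 | 7 | 8 | 9 | 10
  R[11]: 1 | 2 | 3 | 3 | 4 | 5 | 6 | 7 | 8 | 9 | 10 | 11
  R[12]: 1 | 2 | 3 | 4 | 5 | 6 | 7 | 8 | 9 | 10 | 11 | 12

giving w = (9, 11, 2, 12, 8, 7, 5, 3, 6, 10, 1, 4) via Δ²R.

9 SE-corners of the 45-cell Rothe diagram give Ess(w):

[(2, 8, 0), (2, 10, 1), (4, 8, 1), (4, 10, 2), (5, 7, 1), (6, 6, 1), (7, 4, 1), (10, 1, 0), (10, 4, 2)]


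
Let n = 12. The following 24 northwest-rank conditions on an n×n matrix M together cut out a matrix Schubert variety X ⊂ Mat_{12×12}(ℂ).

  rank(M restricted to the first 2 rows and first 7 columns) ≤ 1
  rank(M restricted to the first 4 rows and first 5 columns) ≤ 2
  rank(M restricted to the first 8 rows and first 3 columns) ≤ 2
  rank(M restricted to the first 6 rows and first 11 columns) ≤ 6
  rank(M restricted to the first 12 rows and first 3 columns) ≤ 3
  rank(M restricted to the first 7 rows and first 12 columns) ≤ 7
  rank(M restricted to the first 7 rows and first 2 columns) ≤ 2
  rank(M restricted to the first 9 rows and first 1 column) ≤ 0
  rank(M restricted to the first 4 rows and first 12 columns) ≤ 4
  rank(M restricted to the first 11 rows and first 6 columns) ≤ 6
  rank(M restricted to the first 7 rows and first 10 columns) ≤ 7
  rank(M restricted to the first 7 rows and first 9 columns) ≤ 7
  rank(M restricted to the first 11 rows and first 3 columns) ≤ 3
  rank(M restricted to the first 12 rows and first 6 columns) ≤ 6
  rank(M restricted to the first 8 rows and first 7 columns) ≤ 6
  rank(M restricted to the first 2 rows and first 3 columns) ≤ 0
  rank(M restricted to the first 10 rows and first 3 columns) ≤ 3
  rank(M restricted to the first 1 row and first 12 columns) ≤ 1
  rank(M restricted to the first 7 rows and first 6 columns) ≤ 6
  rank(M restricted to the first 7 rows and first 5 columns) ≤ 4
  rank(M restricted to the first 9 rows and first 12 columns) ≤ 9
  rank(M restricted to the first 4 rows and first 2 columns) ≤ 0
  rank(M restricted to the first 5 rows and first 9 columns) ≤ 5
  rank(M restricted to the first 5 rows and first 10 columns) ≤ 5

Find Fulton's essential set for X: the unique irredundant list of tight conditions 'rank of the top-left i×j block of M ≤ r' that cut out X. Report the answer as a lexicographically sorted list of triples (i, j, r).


Propagating the 24 rank bounds to every northwest block:

  0 | 0 | 0 | 1 | 1 | 1 | 1 | 1 | 1 | 1 | 1 | 1
  0 | 0 | 0 | 1 | 1 | 1 | 1 | 2 | 2 | 2 | 2 | 2
  0 | 0 | 1 | 2 | 2 | 2 | 2 | 3 | 3 | 3 | 3 | 3
  0 | 0 | 1 | 2 | 2 | 3 | 3 | 4 | 4 | 4 | 4 | 4
  0 | 1 | 2 | 3 | 3 | 4 | 4 | 5 | 5 | 5 | 5 | 5
  0 | 1 | 2 | 3 | 4 | 5 | 5 | 6 | 6 | 6 | 6 | 6
  0 | 1 | 2 | 3 | 4 | 5 | 6 | 7 | 7 | 7 | 7 | 7
  0 | 1 | 2 | 3 | 4 | 5 | 6 | 7 | 8 | 8 | 8 | 8
  0 | 1 | 2 | 3 | 4 | 5 | 6 | 7 | 8 | 9 | 9 | 9
  1 | 2 | 3 | 4 | 5 | 6 | 7 | 8 | 9 | 10 | 10 | 10
  1 | 2 | 3 | 4 | 5 | 6 | 7 | 8 | 9 | 10 | 11 | 11
  1 | 2 | 3 | 4 | 5 | 6 | 7 | 8 | 9 | 10 | 11 | 12

reading off 1-entries of Δ²R: w = (4, 8, 3, 6, 2, 5, 7, 9, 10, 1, 11, 12).

|D(w)|=19, |Ess(w)|=5:

[(2, 3, 0), (2, 7, 1), (4, 2, 0), (4, 5, 2), (9, 1, 0)]


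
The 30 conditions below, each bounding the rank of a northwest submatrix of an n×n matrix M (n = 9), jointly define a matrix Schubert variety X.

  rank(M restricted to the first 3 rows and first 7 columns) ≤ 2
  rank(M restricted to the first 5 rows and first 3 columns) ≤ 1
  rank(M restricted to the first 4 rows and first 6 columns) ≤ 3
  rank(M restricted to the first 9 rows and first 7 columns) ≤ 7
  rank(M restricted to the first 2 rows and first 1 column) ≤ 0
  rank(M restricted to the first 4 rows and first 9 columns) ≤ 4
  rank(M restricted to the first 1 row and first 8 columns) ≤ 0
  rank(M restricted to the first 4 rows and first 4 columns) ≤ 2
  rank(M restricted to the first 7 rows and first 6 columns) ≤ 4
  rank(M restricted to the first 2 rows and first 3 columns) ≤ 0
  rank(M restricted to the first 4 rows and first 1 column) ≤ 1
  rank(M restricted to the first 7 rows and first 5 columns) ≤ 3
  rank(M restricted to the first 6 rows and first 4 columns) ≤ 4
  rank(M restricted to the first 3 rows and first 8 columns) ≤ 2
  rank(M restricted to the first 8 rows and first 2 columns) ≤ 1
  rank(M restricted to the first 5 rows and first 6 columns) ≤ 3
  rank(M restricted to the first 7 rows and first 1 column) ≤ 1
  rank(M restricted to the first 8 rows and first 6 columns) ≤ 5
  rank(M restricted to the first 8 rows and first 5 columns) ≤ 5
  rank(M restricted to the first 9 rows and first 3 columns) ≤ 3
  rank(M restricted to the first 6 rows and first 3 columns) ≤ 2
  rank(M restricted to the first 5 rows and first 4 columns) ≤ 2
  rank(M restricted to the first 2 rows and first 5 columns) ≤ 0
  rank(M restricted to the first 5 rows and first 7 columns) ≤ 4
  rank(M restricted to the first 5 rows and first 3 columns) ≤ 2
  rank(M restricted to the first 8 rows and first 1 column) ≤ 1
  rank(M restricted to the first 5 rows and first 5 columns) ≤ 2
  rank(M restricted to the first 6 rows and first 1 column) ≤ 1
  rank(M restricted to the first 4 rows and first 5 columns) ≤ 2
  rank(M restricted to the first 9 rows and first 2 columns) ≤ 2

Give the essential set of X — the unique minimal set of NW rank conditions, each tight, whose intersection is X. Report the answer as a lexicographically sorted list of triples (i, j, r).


Recovering R(i,j) via the rank-extension bound from the 30 conditions:

  R[1]: 0 0 0 0 0 0 0 0 1
  R[2]: 0 0 0 0 0 1 1 1 2
  R[3]: 1 1 1 1 1 2 2 2 3
  R[4]: 1 1 1 2 2 3 3 3 4
  R[5]: 1 1 1 2 2 3 4 4 5
  R[6]: 1 1 2 3 3 4 5 5 6
  R[7]: 1 1 2 3 3 4 5 6 7
  R[8]: 1 1 2 3 4 5 6 7 8
  R[9]: 1 2 3 4 5 6 7 8 9

second differences of R give the permutation w = (9, 6, 1, 4, 7, 3, 8, 5, 2).

|D(w)|=22, |Ess(w)|=6:

[(1, 8, 0), (2, 5, 0), (5, 3, 1), (5, 5, 2), (7, 5, 3), (8, 2, 1)]


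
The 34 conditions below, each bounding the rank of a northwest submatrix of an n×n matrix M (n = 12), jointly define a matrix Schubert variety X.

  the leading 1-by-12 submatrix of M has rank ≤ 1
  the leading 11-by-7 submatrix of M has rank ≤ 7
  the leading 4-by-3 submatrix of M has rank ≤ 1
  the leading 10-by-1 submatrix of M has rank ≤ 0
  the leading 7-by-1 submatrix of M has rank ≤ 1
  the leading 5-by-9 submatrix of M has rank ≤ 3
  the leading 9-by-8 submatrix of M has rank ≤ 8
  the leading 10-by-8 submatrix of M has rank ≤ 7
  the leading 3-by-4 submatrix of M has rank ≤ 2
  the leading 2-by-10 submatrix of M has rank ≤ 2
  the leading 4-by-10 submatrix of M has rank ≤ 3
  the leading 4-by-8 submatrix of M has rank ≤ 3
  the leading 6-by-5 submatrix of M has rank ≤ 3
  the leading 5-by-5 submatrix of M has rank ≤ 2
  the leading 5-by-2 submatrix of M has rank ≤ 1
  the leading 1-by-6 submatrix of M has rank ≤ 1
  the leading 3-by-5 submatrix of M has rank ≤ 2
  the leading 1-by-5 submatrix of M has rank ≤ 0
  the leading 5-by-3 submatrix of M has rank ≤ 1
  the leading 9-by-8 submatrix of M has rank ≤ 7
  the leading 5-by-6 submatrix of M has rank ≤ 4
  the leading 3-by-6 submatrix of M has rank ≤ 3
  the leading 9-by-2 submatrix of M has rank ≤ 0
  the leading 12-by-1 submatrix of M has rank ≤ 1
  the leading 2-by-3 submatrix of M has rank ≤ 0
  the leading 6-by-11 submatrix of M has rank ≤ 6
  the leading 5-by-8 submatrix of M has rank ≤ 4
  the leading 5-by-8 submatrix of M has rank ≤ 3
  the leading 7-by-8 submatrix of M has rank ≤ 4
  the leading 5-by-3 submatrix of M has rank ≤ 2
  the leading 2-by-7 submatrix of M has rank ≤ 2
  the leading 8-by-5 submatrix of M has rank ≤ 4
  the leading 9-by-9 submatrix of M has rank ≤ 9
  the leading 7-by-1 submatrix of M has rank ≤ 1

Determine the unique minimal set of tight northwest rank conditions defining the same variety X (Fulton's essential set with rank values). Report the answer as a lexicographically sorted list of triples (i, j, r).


Reconstructing r_w from the 34 given conditions:

  R[1]: 0 | 0 | 0 | 0 | 0 | 1 | 1 | 1 | 1 | 1 | 1 | 1
  R[2]: 0 | 0 | 0 | 1 | 1 | 2 | 2 | 2 | 2 | 2 | 2 | 2
  R[3]: 0 | 0 | 1 | 2 | 2 | 3 | 3 | 3 | 3 | 3 | 3 | 3
  R[4]: 0 | 0 | 1 | 2 | 2 | 3 | 3 | 3 | 3 | 3 | 4 | 4
  R[5]: 0 | 0 | 1 | 2 | 2 | 3 | 3 | 3 | 3 | 4 | 5 | 5
  R[6]: 0 | 0 | 1 | 2 | 3 | 4 | 4 | 4 | 4 | 5 | 6 | 6
  R[7]: 0 | 0 | 1 | 2 | 3 | 4 | 4 | 4 | 5 | 6 | 7 | 7
  R[8]: 0 | 0 | 1 | 2 | 3 | 4 | 5 | 5 | 6 | 7 | 8 | 8
  R[9]: 0 | 0 | 1 | 2 | 3 | 4 | 5 | 6 | 7 | 8 | 9 | 9
  R[10]: 0 | 1 | 2 | 3 | 4 | 5 | 6 | 7 | 8 | 9 | 10 | 10
  R[11]: 1 | 2 | 3 | 4 | 5 | 6 | 7 | 8 | 9 | 10 | 11 | 11
  R[12]: 1 | 2 | 3 | 4 | 5 | 6 | 7 | 8 | 9 | 10 | 11 | 12

giving w = (6, 4, 3, 11, 10, 5, 9, 7, 8, 2, 1, 12) via Δ²R.

8 SE-corners of the 34-cell Rothe diagram give Ess(w):

[(1, 5, 0), (2, 3, 0), (4, 10, 3), (5, 5, 2), (5, 9, 3), (7, 8, 4), (9, 2, 0), (10, 1, 0)]


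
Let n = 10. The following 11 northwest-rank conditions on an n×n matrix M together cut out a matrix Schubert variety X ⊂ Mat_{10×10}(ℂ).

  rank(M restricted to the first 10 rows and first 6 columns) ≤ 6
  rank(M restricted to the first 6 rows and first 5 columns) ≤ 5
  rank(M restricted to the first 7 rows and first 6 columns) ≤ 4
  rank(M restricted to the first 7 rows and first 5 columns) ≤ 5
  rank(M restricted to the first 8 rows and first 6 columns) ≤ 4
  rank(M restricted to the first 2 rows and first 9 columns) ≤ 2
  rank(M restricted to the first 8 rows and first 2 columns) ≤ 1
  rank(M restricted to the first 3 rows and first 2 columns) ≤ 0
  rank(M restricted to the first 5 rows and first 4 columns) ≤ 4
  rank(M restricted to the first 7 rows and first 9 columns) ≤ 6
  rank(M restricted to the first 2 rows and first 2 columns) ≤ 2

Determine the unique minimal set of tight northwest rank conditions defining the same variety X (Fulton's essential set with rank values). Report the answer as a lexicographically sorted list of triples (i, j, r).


Reconstructing r_w from the 11 given conditions:

  0 0 1 1 1 1 1 1 1 1
  0 0 1 2 2 2 2 2 2 2
  0 0 1 2 3 3 3 3 3 3
  1 1 2 3 4 4 4 4 4 4
  1 1 2 3 4 4 5 5 5 5
  1 1 2 3 4 4 5 6 6 6
  1 1 2 3 4 4 5 6 6 7
  1 1 2 3 4 4 5 6 7 8
  1 2 3 4 5 5 6 7 8 9
  1 2 3 4 5 6 7 8 9 10

the unique w with this rank table is (3, 4, 5, 1, 7, 8, 10, 9, 2, 6).

4 SE-corners of the 15-cell Rothe diagram give Ess(w):

[(3, 2, 0), (7, 9, 6), (8, 2, 1), (8, 6, 4)]


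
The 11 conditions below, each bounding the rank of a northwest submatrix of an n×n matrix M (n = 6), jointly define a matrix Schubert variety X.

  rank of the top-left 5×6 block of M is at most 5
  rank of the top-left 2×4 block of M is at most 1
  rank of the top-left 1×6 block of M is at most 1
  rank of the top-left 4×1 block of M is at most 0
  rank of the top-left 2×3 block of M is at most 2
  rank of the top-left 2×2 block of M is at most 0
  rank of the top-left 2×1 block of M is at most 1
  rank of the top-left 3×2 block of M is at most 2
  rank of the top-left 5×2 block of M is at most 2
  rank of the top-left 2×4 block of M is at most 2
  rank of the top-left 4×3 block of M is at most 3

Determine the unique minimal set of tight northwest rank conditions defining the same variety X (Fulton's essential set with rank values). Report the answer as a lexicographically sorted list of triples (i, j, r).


Propagating the 11 rank bounds to every northwest block:

  R[1]: 0 0 1 1 1 1
  R[2]: 0 0 1 1 2 2
  R[3]: 0 1 2 2 3 3
  R[4]: 0 1 2 3 4 4
  R[5]: 1 2 3 4 5 5
  R[6]: 1 2 3 4 5 6

hence w(1..6) = (3, 5, 2, 4, 1, 6).

3 SE-corners of the 7-cell Rothe diagram give Ess(w):

[(2, 2, 0), (2, 4, 1), (4, 1, 0)]


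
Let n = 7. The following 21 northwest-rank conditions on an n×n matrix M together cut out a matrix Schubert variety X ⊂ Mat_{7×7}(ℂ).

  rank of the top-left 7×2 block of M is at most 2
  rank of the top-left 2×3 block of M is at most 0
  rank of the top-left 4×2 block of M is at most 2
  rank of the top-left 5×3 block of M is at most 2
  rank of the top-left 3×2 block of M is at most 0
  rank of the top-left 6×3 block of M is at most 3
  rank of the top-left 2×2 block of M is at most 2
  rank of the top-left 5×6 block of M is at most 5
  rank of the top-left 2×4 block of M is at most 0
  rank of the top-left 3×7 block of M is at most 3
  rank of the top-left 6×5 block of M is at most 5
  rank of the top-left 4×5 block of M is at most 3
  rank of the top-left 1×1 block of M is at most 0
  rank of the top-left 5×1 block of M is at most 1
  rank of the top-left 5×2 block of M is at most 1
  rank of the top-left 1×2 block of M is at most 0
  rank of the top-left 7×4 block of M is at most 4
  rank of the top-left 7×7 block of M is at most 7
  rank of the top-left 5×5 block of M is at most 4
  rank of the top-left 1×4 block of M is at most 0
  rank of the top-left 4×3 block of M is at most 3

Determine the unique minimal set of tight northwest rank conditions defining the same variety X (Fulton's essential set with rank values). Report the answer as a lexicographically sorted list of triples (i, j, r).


Rank table r_w(7×7) implied by the 21 constraints:

  0 0 0 0 1 1 1
  0 0 0 0 1 2 2
  0 0 1 1 2 3 3
  1 1 2 2 3 4 4
  1 1 2 3 4 5 5
  1 2 3 4 5 6 6
  1 2 3 4 5 6 7

reading off 1-entries of Δ²R: w = (5, 6, 3, 1, 4, 2, 7).

3 SE-corners of the 11-cell Rothe diagram give Ess(w):

[(2, 4, 0), (3, 2, 0), (5, 2, 1)]


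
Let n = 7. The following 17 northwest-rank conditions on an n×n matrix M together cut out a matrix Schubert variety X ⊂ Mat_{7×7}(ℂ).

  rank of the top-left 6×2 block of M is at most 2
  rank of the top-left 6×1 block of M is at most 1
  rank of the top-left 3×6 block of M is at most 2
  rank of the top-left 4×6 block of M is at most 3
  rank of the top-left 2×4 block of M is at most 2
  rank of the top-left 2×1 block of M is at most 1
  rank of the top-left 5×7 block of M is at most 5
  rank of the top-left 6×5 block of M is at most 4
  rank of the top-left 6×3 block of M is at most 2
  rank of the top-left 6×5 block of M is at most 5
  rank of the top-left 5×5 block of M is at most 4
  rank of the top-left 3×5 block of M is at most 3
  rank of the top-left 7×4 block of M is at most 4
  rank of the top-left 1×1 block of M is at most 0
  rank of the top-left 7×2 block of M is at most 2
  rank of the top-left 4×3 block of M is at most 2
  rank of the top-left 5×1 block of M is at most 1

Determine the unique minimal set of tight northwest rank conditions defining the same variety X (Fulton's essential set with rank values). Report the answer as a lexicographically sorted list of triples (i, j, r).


Recovering R(i,j) via the rank-extension bound from the 17 conditions:

  0  1  1  1  1  1  1
  1  2  2  2  2  2  2
  1  2  2  2  2  2  3
  1  2  2  3  3  3  4
  1  2  2  3  4  4  5
  1  2  2  3  4  5  6
  1  2  3  4  5  6  7

the unique w with this rank table is (2, 1, 7, 4, 5, 6, 3).

|D(w)|=8, |Ess(w)|=3:

[(1, 1, 0), (3, 6, 2), (6, 3, 2)]


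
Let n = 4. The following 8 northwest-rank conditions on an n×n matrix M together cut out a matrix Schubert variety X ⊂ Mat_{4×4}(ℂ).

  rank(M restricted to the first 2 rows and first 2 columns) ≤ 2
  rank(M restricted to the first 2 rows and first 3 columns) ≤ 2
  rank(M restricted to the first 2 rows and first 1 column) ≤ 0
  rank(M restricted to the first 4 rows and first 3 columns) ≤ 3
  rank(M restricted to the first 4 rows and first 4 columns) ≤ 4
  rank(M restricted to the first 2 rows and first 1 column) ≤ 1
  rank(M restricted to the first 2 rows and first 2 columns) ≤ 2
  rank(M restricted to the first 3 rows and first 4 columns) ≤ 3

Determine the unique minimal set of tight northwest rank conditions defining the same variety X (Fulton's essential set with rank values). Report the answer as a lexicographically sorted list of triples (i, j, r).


Reconstructing r_w from the 8 given conditions:

  R[1]: 0, 1, 1, 1
  R[2]: 0, 1, 2, 2
  R[3]: 1, 2, 3, 3
  R[4]: 1, 2, 3, 4

so w = (2, 3, 1, 4).

|D(w)|=2, |Ess(w)|=1:

[(2, 1, 0)]


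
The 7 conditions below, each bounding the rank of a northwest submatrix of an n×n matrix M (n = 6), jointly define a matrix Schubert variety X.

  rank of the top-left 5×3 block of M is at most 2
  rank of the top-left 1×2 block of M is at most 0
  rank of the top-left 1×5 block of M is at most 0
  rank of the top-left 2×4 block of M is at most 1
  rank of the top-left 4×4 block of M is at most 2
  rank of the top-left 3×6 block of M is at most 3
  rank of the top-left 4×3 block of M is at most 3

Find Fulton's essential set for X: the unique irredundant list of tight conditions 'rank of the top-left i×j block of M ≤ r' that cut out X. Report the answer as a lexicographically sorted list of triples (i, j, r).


The tightest implied rank at each (i,j), from the 7 conditions:

  i=1: 0, 0, 0, 0, 0, 1
  i=2: 1, 1, 1, 1, 1, 2
  i=3: 1, 2, 2, 2, 2, 3
  i=4: 1, 2, 2, 2, 3, 4
  i=5: 1, 2, 2, 3, 4, 5
  i=6: 1, 2, 3, 4, 5, 6

second differences of R give the permutation w = (6, 1, 2, 5, 4, 3).

ℓ(w)=8; the 3 essential cells (i,j,r):

[(1, 5, 0), (4, 4, 2), (5, 3, 2)]


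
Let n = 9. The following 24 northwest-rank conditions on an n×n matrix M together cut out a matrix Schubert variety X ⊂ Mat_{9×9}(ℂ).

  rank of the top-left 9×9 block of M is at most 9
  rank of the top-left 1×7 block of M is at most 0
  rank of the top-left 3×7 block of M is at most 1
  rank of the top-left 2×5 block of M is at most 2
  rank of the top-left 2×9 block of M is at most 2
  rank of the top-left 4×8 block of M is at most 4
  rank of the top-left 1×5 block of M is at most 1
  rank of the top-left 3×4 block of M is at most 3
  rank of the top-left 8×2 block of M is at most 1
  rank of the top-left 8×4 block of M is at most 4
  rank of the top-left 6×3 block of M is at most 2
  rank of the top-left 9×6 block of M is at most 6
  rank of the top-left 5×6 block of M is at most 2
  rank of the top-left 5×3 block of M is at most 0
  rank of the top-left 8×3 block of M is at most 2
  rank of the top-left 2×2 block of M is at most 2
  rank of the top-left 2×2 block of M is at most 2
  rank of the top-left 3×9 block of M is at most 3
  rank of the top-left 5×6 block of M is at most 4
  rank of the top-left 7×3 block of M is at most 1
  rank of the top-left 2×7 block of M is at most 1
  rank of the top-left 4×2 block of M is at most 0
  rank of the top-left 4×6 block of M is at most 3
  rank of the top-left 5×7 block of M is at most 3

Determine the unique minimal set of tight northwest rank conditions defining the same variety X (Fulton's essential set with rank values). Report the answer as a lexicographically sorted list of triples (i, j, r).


Recovering R(i,j) via the rank-extension bound from the 24 conditions:

  i=1: 0, 0, 0, 0, 0, 0, 0, 1, 1
  i=2: 0, 0, 0, 1, 1, 1, 1, 2, 2
  i=3: 0, 0, 0, 1, 1, 1, 1, 2, 3
  i=4: 0, 0, 0, 1, 2, 2, 2, 3, 4
  i=5: 0, 0, 0, 1, 2, 2, 3, 4, 5
  i=6: 1, 1, 1, 2, 3, 3, 4, 5, 6
  i=7: 1, 1, 1, 2, 3, 4, 5, 6, 7
  i=8: 1, 1, 2, 3, 4, 5, 6, 7, 8
  i=9: 1, 2, 3, 4, 5, 6, 7, 8, 9

giving w = (8, 4, 9, 5, 7, 1, 6, 3, 2) via Δ²R.

ℓ(w)=26; the 6 essential cells (i,j,r):

[(1, 7, 0), (3, 7, 1), (5, 3, 0), (5, 6, 2), (7, 3, 1), (8, 2, 1)]


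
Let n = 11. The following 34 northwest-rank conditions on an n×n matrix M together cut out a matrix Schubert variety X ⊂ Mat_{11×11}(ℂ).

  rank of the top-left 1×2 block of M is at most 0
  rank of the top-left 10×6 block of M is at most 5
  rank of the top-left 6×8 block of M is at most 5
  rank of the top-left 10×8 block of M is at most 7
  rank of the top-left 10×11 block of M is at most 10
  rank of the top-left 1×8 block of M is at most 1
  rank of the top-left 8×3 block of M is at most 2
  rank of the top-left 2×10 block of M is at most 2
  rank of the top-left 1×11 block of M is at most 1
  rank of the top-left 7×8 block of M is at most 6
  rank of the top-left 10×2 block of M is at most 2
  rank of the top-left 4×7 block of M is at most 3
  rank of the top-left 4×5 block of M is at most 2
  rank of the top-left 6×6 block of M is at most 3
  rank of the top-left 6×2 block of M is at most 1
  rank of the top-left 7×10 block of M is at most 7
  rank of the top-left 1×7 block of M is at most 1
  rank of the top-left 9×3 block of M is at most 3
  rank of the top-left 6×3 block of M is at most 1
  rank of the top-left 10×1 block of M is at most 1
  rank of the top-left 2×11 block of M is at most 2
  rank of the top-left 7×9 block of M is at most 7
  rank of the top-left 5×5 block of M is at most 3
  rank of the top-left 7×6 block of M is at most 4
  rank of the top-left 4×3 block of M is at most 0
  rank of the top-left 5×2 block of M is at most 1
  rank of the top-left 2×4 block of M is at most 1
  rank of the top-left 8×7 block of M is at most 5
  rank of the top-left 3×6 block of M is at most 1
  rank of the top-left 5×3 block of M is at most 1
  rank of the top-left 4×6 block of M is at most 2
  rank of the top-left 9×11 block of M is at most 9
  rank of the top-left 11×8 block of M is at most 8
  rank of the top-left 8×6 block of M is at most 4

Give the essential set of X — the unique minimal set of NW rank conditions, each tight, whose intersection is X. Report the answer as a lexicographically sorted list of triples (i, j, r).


Rank table r_w(11×11) implied by the 34 constraints:

  row 1: 0, 0, 0, 1, 1, 1, 1, 1, 1, 1, 1
  row 2: 0, 0, 0, 1, 1, 1, 2, 2, 2, 2, 2
  row 3: 0, 0, 0, 1, 1, 1, 2, 3, 3, 3, 3
  row 4: 0, 0, 0, 1, 2, 2, 3, 4, 4, 4, 4
  row 5: 1, 1, 1, 2, 3, 3, 4, 5, 5, 5, 5
  row 6: 1, 1, 1, 2, 3, 3, 4, 5, 6, 6, 6
  row 7: 1, 2, 2, 3, 4, 4, 5, 6, 7, 7, 7
  row 8: 1, 2, 2, 3, 4, 4, 5, 6, 7, 8, 8
  row 9: 1, 2, 3, 4, 5, 5, 6, 7, 8, 9, 9
  row 10: 1, 2, 3, 4, 5, 5, 6, 7, 8, 9, 10
  row 11: 1, 2, 3, 4, 5, 6, 7, 8, 9, 10, 11

hence w(1..11) = (4, 7, 8, 5, 1, 9, 2, 10, 3, 11, 6).

|D(w)|=22, |Ess(w)|=7:

[(3, 6, 1), (4, 3, 0), (6, 3, 1), (6, 6, 3), (8, 3, 2), (8, 6, 4), (10, 6, 5)]


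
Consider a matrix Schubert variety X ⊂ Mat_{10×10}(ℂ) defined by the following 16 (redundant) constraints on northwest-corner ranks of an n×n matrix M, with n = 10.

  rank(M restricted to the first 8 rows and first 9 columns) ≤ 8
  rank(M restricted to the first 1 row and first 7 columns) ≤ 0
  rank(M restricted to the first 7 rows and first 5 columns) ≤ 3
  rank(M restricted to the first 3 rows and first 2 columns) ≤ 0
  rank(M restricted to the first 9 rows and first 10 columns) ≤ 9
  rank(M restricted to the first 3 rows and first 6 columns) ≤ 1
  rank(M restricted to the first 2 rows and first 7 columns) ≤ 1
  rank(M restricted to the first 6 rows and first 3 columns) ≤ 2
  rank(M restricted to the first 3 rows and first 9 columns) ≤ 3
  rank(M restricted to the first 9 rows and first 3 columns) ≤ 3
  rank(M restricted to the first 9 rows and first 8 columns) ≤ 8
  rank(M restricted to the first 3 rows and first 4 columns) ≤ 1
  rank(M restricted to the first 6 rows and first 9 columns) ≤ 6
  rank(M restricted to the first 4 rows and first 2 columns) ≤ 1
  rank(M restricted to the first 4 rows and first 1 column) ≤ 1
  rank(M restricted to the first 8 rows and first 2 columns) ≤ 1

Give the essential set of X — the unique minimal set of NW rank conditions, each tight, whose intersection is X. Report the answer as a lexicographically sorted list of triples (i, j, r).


Reconstructing r_w from the 16 given conditions:

  i=1: 0 | 0 | 0 | 0 | 0 | 0 | 0 | 1 | 1 | 1
  i=2: 0 | 0 | 1 | 1 | 1 | 1 | 1 | 2 | 2 | 2
  i=3: 0 | 0 | 1 | 1 | 1 | 1 | 2 | 3 | 3 | 3
  i=4: 1 | 1 | 2 | 2 | 2 | 2 | 3 | 4 | 4 | 4
  i=5: 1 | 1 | 2 | 3 | 3 | 3 | 4 | 5 | 5 | 5
  i=6: 1 | 1 | 2 | 3 | 3 | 4 | 5 | 6 | 6 | 6
  i=7: 1 | 1 | 2 | 3 | 3 | 4 | 5 | 6 | 7 | 7
  i=8: 1 | 1 | 2 | 3 | 4 | 5 | 6 | 7 | 8 | 8
  i=9: 1 | 2 | 3 | 4 | 5 | 6 | 7 | 8 | 9 | 9
  i=10: 1 | 2 | 3 | 4 | 5 | 6 | 7 | 8 | 9 | 10

reading off 1-entries of Δ²R: w = (8, 3, 7, 1, 4, 6, 9, 5, 2, 10).

D(w) has 20 cells with 5 SE-corners; essential set:

[(1, 7, 0), (3, 2, 0), (3, 6, 1), (7, 5, 3), (8, 2, 1)]


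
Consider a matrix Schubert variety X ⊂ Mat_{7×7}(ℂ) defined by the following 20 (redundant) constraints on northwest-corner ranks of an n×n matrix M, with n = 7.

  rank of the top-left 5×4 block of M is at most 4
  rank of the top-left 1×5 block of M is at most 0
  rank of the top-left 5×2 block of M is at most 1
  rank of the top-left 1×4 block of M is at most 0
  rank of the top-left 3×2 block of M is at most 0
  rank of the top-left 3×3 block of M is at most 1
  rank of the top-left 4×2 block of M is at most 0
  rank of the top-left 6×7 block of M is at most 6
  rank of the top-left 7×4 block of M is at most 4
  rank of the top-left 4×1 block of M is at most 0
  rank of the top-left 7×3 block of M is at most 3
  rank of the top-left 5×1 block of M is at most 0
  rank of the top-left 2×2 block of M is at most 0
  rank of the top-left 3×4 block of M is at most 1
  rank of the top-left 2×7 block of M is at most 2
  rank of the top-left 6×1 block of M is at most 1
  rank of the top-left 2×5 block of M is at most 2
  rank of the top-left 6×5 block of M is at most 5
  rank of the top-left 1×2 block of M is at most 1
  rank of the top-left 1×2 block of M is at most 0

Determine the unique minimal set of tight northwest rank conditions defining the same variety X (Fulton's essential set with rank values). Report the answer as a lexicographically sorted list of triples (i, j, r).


Propagating the 20 rank bounds to every northwest block:

  0 | 0 | 0 | 0 | 0 | 1 | 1
  0 | 0 | 1 | 1 | 1 | 2 | 2
  0 | 0 | 1 | 1 | 2 | 3 | 3
  0 | 0 | 1 | 2 | 3 | 4 | 4
  0 | 1 | 2 | 3 | 4 | 5 | 5
  1 | 2 | 3 | 4 | 5 | 6 | 6
  1 | 2 | 3 | 4 | 5 | 6 | 7

giving w = (6, 3, 5, 4, 2, 1, 7) via Δ²R.

Rothe diagram D(w) (13 cells), 4 SE-corners (essential conditions):

[(1, 5, 0), (3, 4, 1), (4, 2, 0), (5, 1, 0)]


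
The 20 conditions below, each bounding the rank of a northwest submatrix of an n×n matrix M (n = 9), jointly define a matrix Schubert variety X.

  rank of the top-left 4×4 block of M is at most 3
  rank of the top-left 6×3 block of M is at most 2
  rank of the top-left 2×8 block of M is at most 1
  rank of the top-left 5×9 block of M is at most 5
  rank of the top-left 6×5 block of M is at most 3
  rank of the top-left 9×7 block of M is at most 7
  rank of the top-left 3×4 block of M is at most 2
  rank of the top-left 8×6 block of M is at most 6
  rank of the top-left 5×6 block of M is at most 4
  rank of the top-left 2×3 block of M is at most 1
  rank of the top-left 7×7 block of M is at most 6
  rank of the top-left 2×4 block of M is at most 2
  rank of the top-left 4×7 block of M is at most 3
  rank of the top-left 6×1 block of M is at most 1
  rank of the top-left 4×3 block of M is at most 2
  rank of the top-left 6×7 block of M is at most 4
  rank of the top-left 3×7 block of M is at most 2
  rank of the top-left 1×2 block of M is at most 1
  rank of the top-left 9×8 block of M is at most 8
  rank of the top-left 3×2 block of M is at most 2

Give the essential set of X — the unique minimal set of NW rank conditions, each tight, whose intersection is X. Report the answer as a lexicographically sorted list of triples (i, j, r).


Rank table r_w(9×9) implied by the 20 constraints:

  R[1]: 1  1  1  1  1  1  1  1  1
  R[2]: 1  1  1  1  1  1  1  1  2
  R[3]: 1  2  2  2  2  2  2  2  3
  R[4]: 1  2  2  3  3  3  3  3  4
  R[5]: 1  2  2  3  3  4  4  4  5
  R[6]: 1  2  2  3  3  4  4  5  6
  R[7]: 1  2  3  4  4  5  5  6  7
  R[8]: 1  2  3  4  5  6  6  7  8
  R[9]: 1  2  3  4  5  6  7  8  9

hence w(1..9) = (1, 9, 2, 4, 6, 8, 3, 5, 7).

Rothe diagram D(w) (13 cells), 4 SE-corners (essential conditions):

[(2, 8, 1), (6, 3, 2), (6, 5, 3), (6, 7, 4)]


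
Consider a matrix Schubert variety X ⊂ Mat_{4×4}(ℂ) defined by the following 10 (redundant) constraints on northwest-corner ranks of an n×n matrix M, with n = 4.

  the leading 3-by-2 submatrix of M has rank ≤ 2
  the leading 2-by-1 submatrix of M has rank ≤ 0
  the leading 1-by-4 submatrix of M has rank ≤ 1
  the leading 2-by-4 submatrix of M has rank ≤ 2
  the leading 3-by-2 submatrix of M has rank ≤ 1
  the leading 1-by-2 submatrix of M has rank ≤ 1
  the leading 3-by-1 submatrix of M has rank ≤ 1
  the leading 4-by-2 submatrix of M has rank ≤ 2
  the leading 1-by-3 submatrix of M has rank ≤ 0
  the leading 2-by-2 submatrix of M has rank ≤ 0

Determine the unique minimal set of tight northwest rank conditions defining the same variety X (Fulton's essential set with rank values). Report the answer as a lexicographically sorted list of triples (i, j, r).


The tightest implied rank at each (i,j), from the 10 conditions:

  0  0  0  1
  0  0  1  2
  1  1  2  3
  1  2  3  4

reading off 1-entries of Δ²R: w = (4, 3, 1, 2).

|D(w)|=5, |Ess(w)|=2:

[(1, 3, 0), (2, 2, 0)]


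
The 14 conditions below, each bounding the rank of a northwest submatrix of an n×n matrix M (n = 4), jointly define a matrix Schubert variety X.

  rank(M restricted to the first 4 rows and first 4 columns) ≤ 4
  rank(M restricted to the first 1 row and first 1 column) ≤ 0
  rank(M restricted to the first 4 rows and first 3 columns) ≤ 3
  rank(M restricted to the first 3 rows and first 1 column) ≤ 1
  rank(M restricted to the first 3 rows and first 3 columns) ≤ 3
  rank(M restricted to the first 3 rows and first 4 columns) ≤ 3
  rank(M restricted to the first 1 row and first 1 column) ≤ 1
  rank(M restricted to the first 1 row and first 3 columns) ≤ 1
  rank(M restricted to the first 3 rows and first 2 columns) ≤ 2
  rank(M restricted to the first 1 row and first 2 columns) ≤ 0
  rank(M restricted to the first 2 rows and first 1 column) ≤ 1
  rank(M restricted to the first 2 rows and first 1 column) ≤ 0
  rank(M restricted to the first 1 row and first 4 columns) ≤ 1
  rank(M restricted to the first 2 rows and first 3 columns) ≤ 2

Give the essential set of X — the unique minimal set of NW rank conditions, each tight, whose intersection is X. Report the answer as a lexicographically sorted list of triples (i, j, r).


Reconstructing r_w from the 14 given conditions:

  R[1]: 0, 0, 1, 1
  R[2]: 0, 1, 2, 2
  R[3]: 1, 2, 3, 3
  R[4]: 1, 2, 3, 4

the unique w with this rank table is (3, 2, 1, 4).

Rothe diagram D(w) (3 cells), 2 SE-corners (essential conditions):

[(1, 2, 0), (2, 1, 0)]


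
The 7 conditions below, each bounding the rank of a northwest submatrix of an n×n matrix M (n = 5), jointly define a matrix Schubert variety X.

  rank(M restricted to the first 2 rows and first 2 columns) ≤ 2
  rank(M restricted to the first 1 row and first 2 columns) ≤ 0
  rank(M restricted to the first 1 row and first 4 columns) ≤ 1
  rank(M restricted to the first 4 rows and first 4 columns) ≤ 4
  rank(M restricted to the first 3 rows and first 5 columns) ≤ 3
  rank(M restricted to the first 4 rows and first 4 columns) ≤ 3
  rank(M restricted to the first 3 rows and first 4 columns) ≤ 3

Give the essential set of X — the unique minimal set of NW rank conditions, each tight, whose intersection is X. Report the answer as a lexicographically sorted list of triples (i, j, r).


Computing R[i][j] = min implied NW-rank bound (n=5, 7 conditions):

  R[1]: 0  0  1  1  1
  R[2]: 1  1  2  2  2
  R[3]: 1  2  3  3  3
  R[4]: 1  2  3  3  4
  R[5]: 1  2  3  4  5

second differences of R give the permutation w = (3, 1, 2, 5, 4).

2 SE-corners of the 3-cell Rothe diagram give Ess(w):

[(1, 2, 0), (4, 4, 3)]


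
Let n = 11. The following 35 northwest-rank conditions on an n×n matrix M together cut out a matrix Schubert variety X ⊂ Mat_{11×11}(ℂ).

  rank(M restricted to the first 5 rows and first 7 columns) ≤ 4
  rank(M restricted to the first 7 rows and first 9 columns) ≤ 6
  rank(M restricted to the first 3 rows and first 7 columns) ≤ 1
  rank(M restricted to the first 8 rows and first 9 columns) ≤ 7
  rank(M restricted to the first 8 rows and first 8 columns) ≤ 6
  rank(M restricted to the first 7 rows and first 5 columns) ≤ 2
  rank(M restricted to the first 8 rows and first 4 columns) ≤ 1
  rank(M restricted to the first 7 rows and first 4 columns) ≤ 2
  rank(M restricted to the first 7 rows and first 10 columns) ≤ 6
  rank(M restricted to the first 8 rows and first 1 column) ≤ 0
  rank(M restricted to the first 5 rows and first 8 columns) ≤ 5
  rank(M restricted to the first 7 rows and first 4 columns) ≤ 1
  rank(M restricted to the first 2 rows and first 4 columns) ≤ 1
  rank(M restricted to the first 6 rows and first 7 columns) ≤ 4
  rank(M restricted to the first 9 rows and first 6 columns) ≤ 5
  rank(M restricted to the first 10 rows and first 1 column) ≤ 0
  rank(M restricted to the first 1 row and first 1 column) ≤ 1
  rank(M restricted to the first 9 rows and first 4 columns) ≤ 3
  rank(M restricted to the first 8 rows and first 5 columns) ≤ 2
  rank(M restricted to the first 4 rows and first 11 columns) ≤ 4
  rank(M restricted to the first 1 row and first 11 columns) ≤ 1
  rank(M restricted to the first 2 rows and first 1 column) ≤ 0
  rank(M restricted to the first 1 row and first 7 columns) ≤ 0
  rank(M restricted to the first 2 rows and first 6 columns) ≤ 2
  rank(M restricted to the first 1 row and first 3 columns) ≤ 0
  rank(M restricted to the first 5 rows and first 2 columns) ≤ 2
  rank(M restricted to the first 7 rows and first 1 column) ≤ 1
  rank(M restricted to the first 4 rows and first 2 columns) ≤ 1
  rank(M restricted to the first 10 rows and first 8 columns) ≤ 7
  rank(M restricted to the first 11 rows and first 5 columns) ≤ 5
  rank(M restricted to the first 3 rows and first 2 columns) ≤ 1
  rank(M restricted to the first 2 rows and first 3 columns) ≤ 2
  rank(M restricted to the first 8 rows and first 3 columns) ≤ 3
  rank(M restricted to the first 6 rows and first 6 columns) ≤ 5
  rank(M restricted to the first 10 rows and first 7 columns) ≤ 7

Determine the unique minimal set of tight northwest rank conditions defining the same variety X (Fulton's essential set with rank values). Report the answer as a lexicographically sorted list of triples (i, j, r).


Rank table r_w(11×11) implied by the 35 constraints:

  row 1: 0, 0, 0, 0, 0, 0, 0, 1, 1, 1, 1
  row 2: 0, 1, 1, 1, 1, 1, 1, 2, 2, 2, 2
  row 3: 0, 1, 1, 1, 1, 1, 1, 2, 3, 3, 3
  row 4: 0, 1, 1, 1, 2, 2, 2, 3, 4, 4, 4
  row 5: 0, 1, 1, 1, 2, 3, 3, 4, 5, 5, 5
  row 6: 0, 1, 1, 1, 2, 3, 4, 5, 6, 6, 6
  row 7: 0, 1, 1, 1, 2, 3, 4, 5, 6, 6, 7
  row 8: 0, 1, 1, 1, 2, 3, 4, 5, 6, 7, 8
  row 9: 0, 1, 2, 2, 3, 4, 5, 6, 7, 8, 9
  row 10: 0, 1, 2, 3, 4, 5, 6, 7, 8, 9, 10
  row 11: 1, 2, 3, 4, 5, 6, 7, 8, 9, 10, 11

giving w = (8, 2, 9, 5, 6, 7, 11, 10, 3, 4, 1) via Δ²R.

Rothe diagram D(w) (32 cells), 5 SE-corners (essential conditions):

[(1, 7, 0), (3, 7, 1), (7, 10, 6), (8, 4, 1), (10, 1, 0)]
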